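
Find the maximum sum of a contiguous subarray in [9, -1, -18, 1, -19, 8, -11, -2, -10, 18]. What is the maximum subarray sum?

Using Kadane's algorithm on [9, -1, -18, 1, -19, 8, -11, -2, -10, 18]:

Scanning through the array:
Position 1 (value -1): max_ending_here = 8, max_so_far = 9
Position 2 (value -18): max_ending_here = -10, max_so_far = 9
Position 3 (value 1): max_ending_here = 1, max_so_far = 9
Position 4 (value -19): max_ending_here = -18, max_so_far = 9
Position 5 (value 8): max_ending_here = 8, max_so_far = 9
Position 6 (value -11): max_ending_here = -3, max_so_far = 9
Position 7 (value -2): max_ending_here = -2, max_so_far = 9
Position 8 (value -10): max_ending_here = -10, max_so_far = 9
Position 9 (value 18): max_ending_here = 18, max_so_far = 18

Maximum subarray: [18]
Maximum sum: 18

The maximum subarray is [18] with sum 18. This subarray runs from index 9 to index 9.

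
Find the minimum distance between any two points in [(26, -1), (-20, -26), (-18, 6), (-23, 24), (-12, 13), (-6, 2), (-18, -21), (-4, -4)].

Computing all pairwise distances among 8 points:

d((26, -1), (-20, -26)) = 52.3546
d((26, -1), (-18, 6)) = 44.5533
d((26, -1), (-23, 24)) = 55.0091
d((26, -1), (-12, 13)) = 40.4969
d((26, -1), (-6, 2)) = 32.1403
d((26, -1), (-18, -21)) = 48.3322
d((26, -1), (-4, -4)) = 30.1496
d((-20, -26), (-18, 6)) = 32.0624
d((-20, -26), (-23, 24)) = 50.0899
d((-20, -26), (-12, 13)) = 39.8121
d((-20, -26), (-6, 2)) = 31.305
d((-20, -26), (-18, -21)) = 5.3852 <-- minimum
d((-20, -26), (-4, -4)) = 27.2029
d((-18, 6), (-23, 24)) = 18.6815
d((-18, 6), (-12, 13)) = 9.2195
d((-18, 6), (-6, 2)) = 12.6491
d((-18, 6), (-18, -21)) = 27.0
d((-18, 6), (-4, -4)) = 17.2047
d((-23, 24), (-12, 13)) = 15.5563
d((-23, 24), (-6, 2)) = 27.8029
d((-23, 24), (-18, -21)) = 45.2769
d((-23, 24), (-4, -4)) = 33.8378
d((-12, 13), (-6, 2)) = 12.53
d((-12, 13), (-18, -21)) = 34.5254
d((-12, 13), (-4, -4)) = 18.7883
d((-6, 2), (-18, -21)) = 25.9422
d((-6, 2), (-4, -4)) = 6.3246
d((-18, -21), (-4, -4)) = 22.0227

Closest pair: (-20, -26) and (-18, -21) with distance 5.3852

The closest pair is (-20, -26) and (-18, -21) with Euclidean distance 5.3852. For 8 points, brute-force pairwise comparison is shown above. For large n, the divide-and-conquer algorithm (sort by x, recurse on halves, check the dividing strip) achieves O(n log n).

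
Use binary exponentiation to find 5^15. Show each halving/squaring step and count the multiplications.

Computing 5^15 by squaring (build up from 5^1; each line after the first costs one multiplication):

5^1 = 5
5^2 = (5^1)^2 = 5^2 = 25
5^3 = 5 * 5^2 = 5 * 25 = 125
5^6 = (5^3)^2 = 125^2 = 15625
5^7 = 5 * 5^6 = 5 * 15625 = 78125
5^14 = (5^7)^2 = 78125^2 = 6103515625
5^15 = 5 * 5^14 = 5 * 6103515625 = 30517578125

Result: 30517578125
Multiplications needed: 6 (6 lines after 5^1)

5^15 = 30517578125. Using exponentiation by squaring, this requires 6 multiplications. The key idea: if the exponent is even, square the half-power; if odd, multiply by the base once.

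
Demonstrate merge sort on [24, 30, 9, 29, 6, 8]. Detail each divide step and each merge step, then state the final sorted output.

Merge sort trace:

Split: [24, 30, 9, 29, 6, 8] -> [24, 30, 9] and [29, 6, 8]
  Split: [24, 30, 9] -> [24] and [30, 9]
    Split: [30, 9] -> [30] and [9]
    Merge: [30] + [9] -> [9, 30]
  Merge: [24] + [9, 30] -> [9, 24, 30]
  Split: [29, 6, 8] -> [29] and [6, 8]
    Split: [6, 8] -> [6] and [8]
    Merge: [6] + [8] -> [6, 8]
  Merge: [29] + [6, 8] -> [6, 8, 29]
Merge: [9, 24, 30] + [6, 8, 29] -> [6, 8, 9, 24, 29, 30]

Final sorted array: [6, 8, 9, 24, 29, 30]

The merge sort proceeds by recursively splitting the array and merging sorted halves.
After all merges, the sorted array is [6, 8, 9, 24, 29, 30].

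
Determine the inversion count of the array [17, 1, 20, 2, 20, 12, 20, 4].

Finding inversions in [17, 1, 20, 2, 20, 12, 20, 4]:

(0, 1): arr[0]=17 > arr[1]=1
(0, 3): arr[0]=17 > arr[3]=2
(0, 5): arr[0]=17 > arr[5]=12
(0, 7): arr[0]=17 > arr[7]=4
(2, 3): arr[2]=20 > arr[3]=2
(2, 5): arr[2]=20 > arr[5]=12
(2, 7): arr[2]=20 > arr[7]=4
(4, 5): arr[4]=20 > arr[5]=12
(4, 7): arr[4]=20 > arr[7]=4
(5, 7): arr[5]=12 > arr[7]=4
(6, 7): arr[6]=20 > arr[7]=4

Total inversions: 11

The array has 11 inversion(s): (0,1), (0,3), (0,5), (0,7), (2,3), (2,5), (2,7), (4,5), (4,7), (5,7), (6,7). Each pair (i,j) satisfies i < j and arr[i] > arr[j].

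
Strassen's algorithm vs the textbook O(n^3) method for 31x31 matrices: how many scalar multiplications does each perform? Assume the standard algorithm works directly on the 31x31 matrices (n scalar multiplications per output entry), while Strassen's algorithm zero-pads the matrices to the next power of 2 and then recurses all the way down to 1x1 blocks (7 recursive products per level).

Matrix multiplication for 31x31 matrices:

Strassen's algorithm requires power-of-2 dimensions. Pad 31x31 to 32x32 (next power of 2).

Standard algorithm: 31^3 = 29791 multiplications
Strassen's algorithm: 7^(log2(32)) = 7^5 = 16807 multiplications
Savings: 29791 - 16807 = 12984 multiplications

Standard: 29791 multiplications (31^3). Strassen: 16807 multiplications (7^5, after padding to 32x32). Strassen reduces 8 recursive multiplications to 7 at each level.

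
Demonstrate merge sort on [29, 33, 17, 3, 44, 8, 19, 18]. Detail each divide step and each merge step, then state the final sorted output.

Merge sort trace:

Split: [29, 33, 17, 3, 44, 8, 19, 18] -> [29, 33, 17, 3] and [44, 8, 19, 18]
  Split: [29, 33, 17, 3] -> [29, 33] and [17, 3]
    Split: [29, 33] -> [29] and [33]
    Merge: [29] + [33] -> [29, 33]
    Split: [17, 3] -> [17] and [3]
    Merge: [17] + [3] -> [3, 17]
  Merge: [29, 33] + [3, 17] -> [3, 17, 29, 33]
  Split: [44, 8, 19, 18] -> [44, 8] and [19, 18]
    Split: [44, 8] -> [44] and [8]
    Merge: [44] + [8] -> [8, 44]
    Split: [19, 18] -> [19] and [18]
    Merge: [19] + [18] -> [18, 19]
  Merge: [8, 44] + [18, 19] -> [8, 18, 19, 44]
Merge: [3, 17, 29, 33] + [8, 18, 19, 44] -> [3, 8, 17, 18, 19, 29, 33, 44]

Final sorted array: [3, 8, 17, 18, 19, 29, 33, 44]

The merge sort proceeds by recursively splitting the array and merging sorted halves.
After all merges, the sorted array is [3, 8, 17, 18, 19, 29, 33, 44].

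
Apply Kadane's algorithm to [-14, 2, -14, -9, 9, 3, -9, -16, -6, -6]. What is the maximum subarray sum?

Using Kadane's algorithm on [-14, 2, -14, -9, 9, 3, -9, -16, -6, -6]:

Scanning through the array:
Position 1 (value 2): max_ending_here = 2, max_so_far = 2
Position 2 (value -14): max_ending_here = -12, max_so_far = 2
Position 3 (value -9): max_ending_here = -9, max_so_far = 2
Position 4 (value 9): max_ending_here = 9, max_so_far = 9
Position 5 (value 3): max_ending_here = 12, max_so_far = 12
Position 6 (value -9): max_ending_here = 3, max_so_far = 12
Position 7 (value -16): max_ending_here = -13, max_so_far = 12
Position 8 (value -6): max_ending_here = -6, max_so_far = 12
Position 9 (value -6): max_ending_here = -6, max_so_far = 12

Maximum subarray: [9, 3]
Maximum sum: 12

The maximum subarray is [9, 3] with sum 12. This subarray runs from index 4 to index 5.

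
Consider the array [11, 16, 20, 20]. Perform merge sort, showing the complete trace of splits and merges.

Merge sort trace:

Split: [11, 16, 20, 20] -> [11, 16] and [20, 20]
  Split: [11, 16] -> [11] and [16]
  Merge: [11] + [16] -> [11, 16]
  Split: [20, 20] -> [20] and [20]
  Merge: [20] + [20] -> [20, 20]
Merge: [11, 16] + [20, 20] -> [11, 16, 20, 20]

Final sorted array: [11, 16, 20, 20]

The merge sort proceeds by recursively splitting the array and merging sorted halves.
After all merges, the sorted array is [11, 16, 20, 20].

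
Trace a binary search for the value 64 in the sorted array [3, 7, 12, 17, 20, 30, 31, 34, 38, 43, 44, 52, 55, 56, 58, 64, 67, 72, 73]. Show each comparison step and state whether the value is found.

Binary search for 64 in [3, 7, 12, 17, 20, 30, 31, 34, 38, 43, 44, 52, 55, 56, 58, 64, 67, 72, 73]:

lo=0, hi=18, mid=9, arr[mid]=43 -> 43 < 64, search right half
lo=10, hi=18, mid=14, arr[mid]=58 -> 58 < 64, search right half
lo=15, hi=18, mid=16, arr[mid]=67 -> 67 > 64, search left half
lo=15, hi=15, mid=15, arr[mid]=64 -> Found target at index 15!

Binary search finds 64 at index 15 after 4 comparisons. The search repeatedly halves the search space by comparing with the middle element.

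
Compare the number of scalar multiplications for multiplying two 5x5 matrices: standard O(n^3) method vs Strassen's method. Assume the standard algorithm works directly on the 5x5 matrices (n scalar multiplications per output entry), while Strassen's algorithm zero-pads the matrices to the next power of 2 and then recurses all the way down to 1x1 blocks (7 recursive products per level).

Matrix multiplication for 5x5 matrices:

Strassen's algorithm requires power-of-2 dimensions. Pad 5x5 to 8x8 (next power of 2).

Standard algorithm: 5^3 = 125 multiplications
Strassen's algorithm: 7^(log2(8)) = 7^3 = 343 multiplications
Difference: 125 - 343 = -218 (Strassen uses MORE here due to padding overhead — for small or just-over-power-of-2 n, padding can outweigh the per-level savings)

Standard: 125 multiplications (5^3). Strassen: 343 multiplications (7^3, after padding to 8x8). Strassen reduces 8 recursive multiplications to 7 at each level.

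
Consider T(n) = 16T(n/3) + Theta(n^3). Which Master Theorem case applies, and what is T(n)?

Master Theorem for T(n) = 16T(n/3) + O(n^3):

a = 16, b = 3, c = 3
log_b(a) = log_3(16) = 2.5237

Case 3: c = 3 > log_3(16) = 2.5237
T(n) = O(n^3) = O(n^3)

For T(n) = 16T(n/3) + O(n^3): log_3(16) = 2.5237. This is Case 3 of the Master Theorem (c > log_b(a), work dominated by root), giving O(n^3).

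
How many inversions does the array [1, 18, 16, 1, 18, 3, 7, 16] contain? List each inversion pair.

Finding inversions in [1, 18, 16, 1, 18, 3, 7, 16]:

(1, 2): arr[1]=18 > arr[2]=16
(1, 3): arr[1]=18 > arr[3]=1
(1, 5): arr[1]=18 > arr[5]=3
(1, 6): arr[1]=18 > arr[6]=7
(1, 7): arr[1]=18 > arr[7]=16
(2, 3): arr[2]=16 > arr[3]=1
(2, 5): arr[2]=16 > arr[5]=3
(2, 6): arr[2]=16 > arr[6]=7
(4, 5): arr[4]=18 > arr[5]=3
(4, 6): arr[4]=18 > arr[6]=7
(4, 7): arr[4]=18 > arr[7]=16

Total inversions: 11

The array has 11 inversion(s): (1,2), (1,3), (1,5), (1,6), (1,7), (2,3), (2,5), (2,6), (4,5), (4,6), (4,7). Each pair (i,j) satisfies i < j and arr[i] > arr[j].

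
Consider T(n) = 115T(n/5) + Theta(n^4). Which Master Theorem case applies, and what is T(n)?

Master Theorem for T(n) = 115T(n/5) + O(n^4):

a = 115, b = 5, c = 4
log_b(a) = log_5(115) = 2.9482

Case 3: c = 4 > log_5(115) = 2.9482
T(n) = O(n^4) = O(n^4)

For T(n) = 115T(n/5) + O(n^4): log_5(115) = 2.9482. This is Case 3 of the Master Theorem (c > log_b(a), work dominated by root), giving O(n^4).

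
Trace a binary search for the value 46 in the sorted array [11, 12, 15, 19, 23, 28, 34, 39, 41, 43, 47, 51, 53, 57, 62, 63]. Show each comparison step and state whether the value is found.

Binary search for 46 in [11, 12, 15, 19, 23, 28, 34, 39, 41, 43, 47, 51, 53, 57, 62, 63]:

lo=0, hi=15, mid=7, arr[mid]=39 -> 39 < 46, search right half
lo=8, hi=15, mid=11, arr[mid]=51 -> 51 > 46, search left half
lo=8, hi=10, mid=9, arr[mid]=43 -> 43 < 46, search right half
lo=10, hi=10, mid=10, arr[mid]=47 -> 47 > 46, search left half
lo=10 > hi=9, target 46 not found

Binary search determines that 46 is not in the array after 4 comparisons. The search space was exhausted without finding the target.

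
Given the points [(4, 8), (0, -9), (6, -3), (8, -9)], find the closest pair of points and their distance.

Computing all pairwise distances among 4 points:

d((4, 8), (0, -9)) = 17.4642
d((4, 8), (6, -3)) = 11.1803
d((4, 8), (8, -9)) = 17.4642
d((0, -9), (6, -3)) = 8.4853
d((0, -9), (8, -9)) = 8.0
d((6, -3), (8, -9)) = 6.3246 <-- minimum

Closest pair: (6, -3) and (8, -9) with distance 6.3246

The closest pair is (6, -3) and (8, -9) with Euclidean distance 6.3246. For 4 points, brute-force pairwise comparison is shown above. For large n, the divide-and-conquer algorithm (sort by x, recurse on halves, check the dividing strip) achieves O(n log n).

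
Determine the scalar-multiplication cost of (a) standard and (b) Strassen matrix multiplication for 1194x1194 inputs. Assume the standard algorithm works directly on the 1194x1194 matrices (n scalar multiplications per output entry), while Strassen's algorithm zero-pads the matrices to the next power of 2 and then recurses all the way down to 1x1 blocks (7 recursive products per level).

Matrix multiplication for 1194x1194 matrices:

Strassen's algorithm requires power-of-2 dimensions. Pad 1194x1194 to 2048x2048 (next power of 2).

Standard algorithm: 1194^3 = 1702209384 multiplications
Strassen's algorithm: 7^(log2(2048)) = 7^11 = 1977326743 multiplications
Difference: 1702209384 - 1977326743 = -275117359 (Strassen uses MORE here due to padding overhead — for small or just-over-power-of-2 n, padding can outweigh the per-level savings)

Standard: 1702209384 multiplications (1194^3). Strassen: 1977326743 multiplications (7^11, after padding to 2048x2048). Strassen reduces 8 recursive multiplications to 7 at each level.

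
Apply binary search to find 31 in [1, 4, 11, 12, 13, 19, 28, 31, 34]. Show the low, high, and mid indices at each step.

Binary search for 31 in [1, 4, 11, 12, 13, 19, 28, 31, 34]:

lo=0, hi=8, mid=4, arr[mid]=13 -> 13 < 31, search right half
lo=5, hi=8, mid=6, arr[mid]=28 -> 28 < 31, search right half
lo=7, hi=8, mid=7, arr[mid]=31 -> Found target at index 7!

Binary search finds 31 at index 7 after 3 comparisons. The search repeatedly halves the search space by comparing with the middle element.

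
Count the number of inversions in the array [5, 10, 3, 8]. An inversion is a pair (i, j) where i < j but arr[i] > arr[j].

Finding inversions in [5, 10, 3, 8]:

(0, 2): arr[0]=5 > arr[2]=3
(1, 2): arr[1]=10 > arr[2]=3
(1, 3): arr[1]=10 > arr[3]=8

Total inversions: 3

The array has 3 inversion(s): (0,2), (1,2), (1,3). Each pair (i,j) satisfies i < j and arr[i] > arr[j].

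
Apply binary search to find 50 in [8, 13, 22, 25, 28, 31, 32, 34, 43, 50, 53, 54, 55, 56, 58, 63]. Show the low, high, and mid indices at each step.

Binary search for 50 in [8, 13, 22, 25, 28, 31, 32, 34, 43, 50, 53, 54, 55, 56, 58, 63]:

lo=0, hi=15, mid=7, arr[mid]=34 -> 34 < 50, search right half
lo=8, hi=15, mid=11, arr[mid]=54 -> 54 > 50, search left half
lo=8, hi=10, mid=9, arr[mid]=50 -> Found target at index 9!

Binary search finds 50 at index 9 after 3 comparisons. The search repeatedly halves the search space by comparing with the middle element.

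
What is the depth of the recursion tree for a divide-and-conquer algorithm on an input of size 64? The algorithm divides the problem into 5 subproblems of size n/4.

For divide and conquer with division factor 4:

Problem sizes at each level:
Level 0: 64
Level 1: 16
Level 2: 4
Level 3: 1

The root is level 0 and the size-1 base case is level 3 (the tree spans levels 0 through 3, i.e. 4 levels counting the root), so the depth is the number of divisions: log_4(64) = 3

The recursion tree depth is log_4(64) = 3. At each level, the problem size is divided by 4, so it takes 3 divisions to reduce to a base case of size 1. The algorithm makes 5 recursive calls at each level.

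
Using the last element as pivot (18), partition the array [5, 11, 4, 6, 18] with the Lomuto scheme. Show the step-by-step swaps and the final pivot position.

Lomuto partition with pivot = 18:

Initial array: [5, 11, 4, 6, 18]

arr[0]=5 <= 18: swap with position 0, array becomes [5, 11, 4, 6, 18]
arr[1]=11 <= 18: swap with position 1, array becomes [5, 11, 4, 6, 18]
arr[2]=4 <= 18: swap with position 2, array becomes [5, 11, 4, 6, 18]
arr[3]=6 <= 18: swap with position 3, array becomes [5, 11, 4, 6, 18]

Place pivot at position 4: [5, 11, 4, 6, 18]
Pivot position: 4

After partitioning with pivot 18, the array becomes [5, 11, 4, 6, 18]. The pivot is placed at index 4. All elements to the left of the pivot are <= 18, and all elements to the right are > 18.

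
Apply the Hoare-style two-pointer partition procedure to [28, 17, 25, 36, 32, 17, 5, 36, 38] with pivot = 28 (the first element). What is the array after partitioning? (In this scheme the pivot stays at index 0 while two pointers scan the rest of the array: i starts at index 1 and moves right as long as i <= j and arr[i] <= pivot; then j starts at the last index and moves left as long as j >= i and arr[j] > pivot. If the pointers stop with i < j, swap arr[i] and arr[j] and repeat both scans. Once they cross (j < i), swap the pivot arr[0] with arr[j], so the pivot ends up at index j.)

Hoare-style two-pointer partition with pivot = 28:

Initial array: [28, 17, 25, 36, 32, 17, 5, 36, 38]

Pointers start at i = 1, j = 8.
i stops at index 3 (arr[3]=36 > 28), j stops at index 6 (arr[6]=5 <= 28): swap arr[3] and arr[6], array becomes [28, 17, 25, 5, 32, 17, 36, 36, 38]
i stops at index 4 (arr[4]=32 > 28), j stops at index 5 (arr[5]=17 <= 28): swap arr[4] and arr[5], array becomes [28, 17, 25, 5, 17, 32, 36, 36, 38]
i ends at 5, j ends at 4: the pointers have crossed (j < i), so scanning stops.

Swap pivot arr[0] with arr[4] to place pivot at position 4: [17, 17, 25, 5, 28, 32, 36, 36, 38]
Pivot position: 4

After partitioning with pivot 28, the array becomes [17, 17, 25, 5, 28, 32, 36, 36, 38]. The pivot is placed at index 4. All elements to the left of the pivot are <= 28, and all elements to the right are > 28.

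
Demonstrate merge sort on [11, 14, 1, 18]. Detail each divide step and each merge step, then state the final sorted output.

Merge sort trace:

Split: [11, 14, 1, 18] -> [11, 14] and [1, 18]
  Split: [11, 14] -> [11] and [14]
  Merge: [11] + [14] -> [11, 14]
  Split: [1, 18] -> [1] and [18]
  Merge: [1] + [18] -> [1, 18]
Merge: [11, 14] + [1, 18] -> [1, 11, 14, 18]

Final sorted array: [1, 11, 14, 18]

The merge sort proceeds by recursively splitting the array and merging sorted halves.
After all merges, the sorted array is [1, 11, 14, 18].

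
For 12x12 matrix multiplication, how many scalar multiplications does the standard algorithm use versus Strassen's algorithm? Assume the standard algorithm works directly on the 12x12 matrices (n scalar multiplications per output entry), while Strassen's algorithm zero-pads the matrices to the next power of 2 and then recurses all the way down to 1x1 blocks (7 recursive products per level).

Matrix multiplication for 12x12 matrices:

Strassen's algorithm requires power-of-2 dimensions. Pad 12x12 to 16x16 (next power of 2).

Standard algorithm: 12^3 = 1728 multiplications
Strassen's algorithm: 7^(log2(16)) = 7^4 = 2401 multiplications
Difference: 1728 - 2401 = -673 (Strassen uses MORE here due to padding overhead — for small or just-over-power-of-2 n, padding can outweigh the per-level savings)

Standard: 1728 multiplications (12^3). Strassen: 2401 multiplications (7^4, after padding to 16x16). Strassen reduces 8 recursive multiplications to 7 at each level.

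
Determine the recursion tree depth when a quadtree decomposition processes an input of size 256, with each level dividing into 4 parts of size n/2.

For divide and conquer with division factor 2:

Problem sizes at each level:
Level 0: 256
Level 1: 128
Level 2: 64
Level 3: 32
Level 4: 16
Level 5: 8
Level 6: 4
Level 7: 2
Level 8: 1

The root is level 0 and the size-1 base case is level 8 (the tree spans levels 0 through 8, i.e. 9 levels counting the root), so the depth is the number of divisions: log_2(256) = 8

The recursion tree depth is log_2(256) = 8. At each level, the problem size is divided by 2, so it takes 8 divisions to reduce to a base case of size 1. The algorithm makes 4 recursive calls at each level.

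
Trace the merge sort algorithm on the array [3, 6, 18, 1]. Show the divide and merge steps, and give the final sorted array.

Merge sort trace:

Split: [3, 6, 18, 1] -> [3, 6] and [18, 1]
  Split: [3, 6] -> [3] and [6]
  Merge: [3] + [6] -> [3, 6]
  Split: [18, 1] -> [18] and [1]
  Merge: [18] + [1] -> [1, 18]
Merge: [3, 6] + [1, 18] -> [1, 3, 6, 18]

Final sorted array: [1, 3, 6, 18]

The merge sort proceeds by recursively splitting the array and merging sorted halves.
After all merges, the sorted array is [1, 3, 6, 18].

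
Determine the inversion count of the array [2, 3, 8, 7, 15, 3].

Finding inversions in [2, 3, 8, 7, 15, 3]:

(2, 3): arr[2]=8 > arr[3]=7
(2, 5): arr[2]=8 > arr[5]=3
(3, 5): arr[3]=7 > arr[5]=3
(4, 5): arr[4]=15 > arr[5]=3

Total inversions: 4

The array has 4 inversion(s): (2,3), (2,5), (3,5), (4,5). Each pair (i,j) satisfies i < j and arr[i] > arr[j].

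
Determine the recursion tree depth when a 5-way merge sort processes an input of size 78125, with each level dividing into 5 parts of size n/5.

For divide and conquer with division factor 5:

Problem sizes at each level:
Level 0: 78125
Level 1: 15625
Level 2: 3125
Level 3: 625
Level 4: 125
Level 5: 25
Level 6: 5
Level 7: 1

The root is level 0 and the size-1 base case is level 7 (the tree spans levels 0 through 7, i.e. 8 levels counting the root), so the depth is the number of divisions: log_5(78125) = 7

The recursion tree depth is log_5(78125) = 7. At each level, the problem size is divided by 5, so it takes 7 divisions to reduce to a base case of size 1. The algorithm makes 5 recursive calls at each level.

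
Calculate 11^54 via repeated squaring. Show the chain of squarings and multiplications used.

Computing 11^54 by squaring (build up from 11^1; each line after the first costs one multiplication):

11^1 = 11
11^2 = (11^1)^2 = 11^2 = 121
11^3 = 11 * 11^2 = 11 * 121 = 1331
11^6 = (11^3)^2 = 1331^2 = 1771561
11^12 = (11^6)^2 = 1771561^2 = 3138428376721
11^13 = 11 * 11^12 = 11 * 3138428376721 = 34522712143931
11^26 = (11^13)^2 = 34522712143931^2 = 1191817653772720942460132761
11^27 = 11 * 11^26 = 11 * 1191817653772720942460132761 = 13109994191499930367061460371
11^54 = (11^27)^2 = 13109994191499930367061460371^2 = 171871947701161912897410416779483616222663749691203457641

Result: 171871947701161912897410416779483616222663749691203457641
Multiplications needed: 8 (8 lines after 11^1)

11^54 = 171871947701161912897410416779483616222663749691203457641. Using exponentiation by squaring, this requires 8 multiplications. The key idea: if the exponent is even, square the half-power; if odd, multiply by the base once.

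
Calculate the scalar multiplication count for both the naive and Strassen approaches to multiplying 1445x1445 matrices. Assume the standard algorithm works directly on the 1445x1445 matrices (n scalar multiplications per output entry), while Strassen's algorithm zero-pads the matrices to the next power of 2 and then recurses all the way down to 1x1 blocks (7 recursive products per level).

Matrix multiplication for 1445x1445 matrices:

Strassen's algorithm requires power-of-2 dimensions. Pad 1445x1445 to 2048x2048 (next power of 2).

Standard algorithm: 1445^3 = 3017196125 multiplications
Strassen's algorithm: 7^(log2(2048)) = 7^11 = 1977326743 multiplications
Savings: 3017196125 - 1977326743 = 1039869382 multiplications

Standard: 3017196125 multiplications (1445^3). Strassen: 1977326743 multiplications (7^11, after padding to 2048x2048). Strassen reduces 8 recursive multiplications to 7 at each level.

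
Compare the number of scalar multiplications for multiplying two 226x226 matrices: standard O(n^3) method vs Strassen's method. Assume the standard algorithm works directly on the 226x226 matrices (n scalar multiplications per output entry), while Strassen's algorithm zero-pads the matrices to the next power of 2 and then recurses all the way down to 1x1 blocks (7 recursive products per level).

Matrix multiplication for 226x226 matrices:

Strassen's algorithm requires power-of-2 dimensions. Pad 226x226 to 256x256 (next power of 2).

Standard algorithm: 226^3 = 11543176 multiplications
Strassen's algorithm: 7^(log2(256)) = 7^8 = 5764801 multiplications
Savings: 11543176 - 5764801 = 5778375 multiplications

Standard: 11543176 multiplications (226^3). Strassen: 5764801 multiplications (7^8, after padding to 256x256). Strassen reduces 8 recursive multiplications to 7 at each level.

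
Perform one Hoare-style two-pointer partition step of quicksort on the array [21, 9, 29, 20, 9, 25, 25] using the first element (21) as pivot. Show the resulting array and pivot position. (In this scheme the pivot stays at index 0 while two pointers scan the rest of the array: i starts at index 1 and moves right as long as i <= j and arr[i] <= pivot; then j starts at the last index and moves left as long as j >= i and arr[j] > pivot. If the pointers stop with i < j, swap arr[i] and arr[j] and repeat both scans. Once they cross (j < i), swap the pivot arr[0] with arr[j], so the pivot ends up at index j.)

Hoare-style two-pointer partition with pivot = 21:

Initial array: [21, 9, 29, 20, 9, 25, 25]

Pointers start at i = 1, j = 6.
i stops at index 2 (arr[2]=29 > 21), j stops at index 4 (arr[4]=9 <= 21): swap arr[2] and arr[4], array becomes [21, 9, 9, 20, 29, 25, 25]
i ends at 4, j ends at 3: the pointers have crossed (j < i), so scanning stops.

Swap pivot arr[0] with arr[3] to place pivot at position 3: [20, 9, 9, 21, 29, 25, 25]
Pivot position: 3

After partitioning with pivot 21, the array becomes [20, 9, 9, 21, 29, 25, 25]. The pivot is placed at index 3. All elements to the left of the pivot are <= 21, and all elements to the right are > 21.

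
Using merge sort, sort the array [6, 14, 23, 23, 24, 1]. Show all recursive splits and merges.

Merge sort trace:

Split: [6, 14, 23, 23, 24, 1] -> [6, 14, 23] and [23, 24, 1]
  Split: [6, 14, 23] -> [6] and [14, 23]
    Split: [14, 23] -> [14] and [23]
    Merge: [14] + [23] -> [14, 23]
  Merge: [6] + [14, 23] -> [6, 14, 23]
  Split: [23, 24, 1] -> [23] and [24, 1]
    Split: [24, 1] -> [24] and [1]
    Merge: [24] + [1] -> [1, 24]
  Merge: [23] + [1, 24] -> [1, 23, 24]
Merge: [6, 14, 23] + [1, 23, 24] -> [1, 6, 14, 23, 23, 24]

Final sorted array: [1, 6, 14, 23, 23, 24]

The merge sort proceeds by recursively splitting the array and merging sorted halves.
After all merges, the sorted array is [1, 6, 14, 23, 23, 24].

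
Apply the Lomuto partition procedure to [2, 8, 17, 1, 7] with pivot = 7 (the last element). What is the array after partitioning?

Lomuto partition with pivot = 7:

Initial array: [2, 8, 17, 1, 7]

arr[0]=2 <= 7: swap with position 0, array becomes [2, 8, 17, 1, 7]
arr[1]=8 > 7: no swap
arr[2]=17 > 7: no swap
arr[3]=1 <= 7: swap with position 1, array becomes [2, 1, 17, 8, 7]

Place pivot at position 2: [2, 1, 7, 8, 17]
Pivot position: 2

After partitioning with pivot 7, the array becomes [2, 1, 7, 8, 17]. The pivot is placed at index 2. All elements to the left of the pivot are <= 7, and all elements to the right are > 7.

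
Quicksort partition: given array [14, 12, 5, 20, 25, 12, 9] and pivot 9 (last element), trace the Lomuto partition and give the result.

Lomuto partition with pivot = 9:

Initial array: [14, 12, 5, 20, 25, 12, 9]

arr[0]=14 > 9: no swap
arr[1]=12 > 9: no swap
arr[2]=5 <= 9: swap with position 0, array becomes [5, 12, 14, 20, 25, 12, 9]
arr[3]=20 > 9: no swap
arr[4]=25 > 9: no swap
arr[5]=12 > 9: no swap

Place pivot at position 1: [5, 9, 14, 20, 25, 12, 12]
Pivot position: 1

After partitioning with pivot 9, the array becomes [5, 9, 14, 20, 25, 12, 12]. The pivot is placed at index 1. All elements to the left of the pivot are <= 9, and all elements to the right are > 9.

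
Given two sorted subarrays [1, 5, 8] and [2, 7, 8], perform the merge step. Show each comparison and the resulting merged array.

Merging process:

Compare 1 vs 2: take 1 from left. Merged: [1]
Compare 5 vs 2: take 2 from right. Merged: [1, 2]
Compare 5 vs 7: take 5 from left. Merged: [1, 2, 5]
Compare 8 vs 7: take 7 from right. Merged: [1, 2, 5, 7]
Compare 8 vs 8: take 8 from left. Merged: [1, 2, 5, 7, 8]
Append remaining from right: [8]. Merged: [1, 2, 5, 7, 8, 8]

Final merged array: [1, 2, 5, 7, 8, 8]
Total comparisons: 5

The merged array is [1, 2, 5, 7, 8, 8], requiring 5 comparisons. The merge step runs in O(n) time where n is the total number of elements.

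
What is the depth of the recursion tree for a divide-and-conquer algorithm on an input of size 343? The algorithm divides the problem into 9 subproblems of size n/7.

For divide and conquer with division factor 7:

Problem sizes at each level:
Level 0: 343
Level 1: 49
Level 2: 7
Level 3: 1

The root is level 0 and the size-1 base case is level 3 (the tree spans levels 0 through 3, i.e. 4 levels counting the root), so the depth is the number of divisions: log_7(343) = 3

The recursion tree depth is log_7(343) = 3. At each level, the problem size is divided by 7, so it takes 3 divisions to reduce to a base case of size 1. The algorithm makes 9 recursive calls at each level.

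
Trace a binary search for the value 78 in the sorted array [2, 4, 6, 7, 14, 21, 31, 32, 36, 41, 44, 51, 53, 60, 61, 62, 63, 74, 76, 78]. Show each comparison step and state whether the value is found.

Binary search for 78 in [2, 4, 6, 7, 14, 21, 31, 32, 36, 41, 44, 51, 53, 60, 61, 62, 63, 74, 76, 78]:

lo=0, hi=19, mid=9, arr[mid]=41 -> 41 < 78, search right half
lo=10, hi=19, mid=14, arr[mid]=61 -> 61 < 78, search right half
lo=15, hi=19, mid=17, arr[mid]=74 -> 74 < 78, search right half
lo=18, hi=19, mid=18, arr[mid]=76 -> 76 < 78, search right half
lo=19, hi=19, mid=19, arr[mid]=78 -> Found target at index 19!

Binary search finds 78 at index 19 after 5 comparisons. The search repeatedly halves the search space by comparing with the middle element.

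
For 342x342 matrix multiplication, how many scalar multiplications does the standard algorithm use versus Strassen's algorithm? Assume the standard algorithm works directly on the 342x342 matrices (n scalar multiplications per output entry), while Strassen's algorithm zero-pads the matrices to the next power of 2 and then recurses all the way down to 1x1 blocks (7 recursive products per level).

Matrix multiplication for 342x342 matrices:

Strassen's algorithm requires power-of-2 dimensions. Pad 342x342 to 512x512 (next power of 2).

Standard algorithm: 342^3 = 40001688 multiplications
Strassen's algorithm: 7^(log2(512)) = 7^9 = 40353607 multiplications
Difference: 40001688 - 40353607 = -351919 (Strassen uses MORE here due to padding overhead — for small or just-over-power-of-2 n, padding can outweigh the per-level savings)

Standard: 40001688 multiplications (342^3). Strassen: 40353607 multiplications (7^9, after padding to 512x512). Strassen reduces 8 recursive multiplications to 7 at each level.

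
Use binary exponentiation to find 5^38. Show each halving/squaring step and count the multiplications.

Computing 5^38 by squaring (build up from 5^1; each line after the first costs one multiplication):

5^1 = 5
5^2 = (5^1)^2 = 5^2 = 25
5^4 = (5^2)^2 = 25^2 = 625
5^8 = (5^4)^2 = 625^2 = 390625
5^9 = 5 * 5^8 = 5 * 390625 = 1953125
5^18 = (5^9)^2 = 1953125^2 = 3814697265625
5^19 = 5 * 5^18 = 5 * 3814697265625 = 19073486328125
5^38 = (5^19)^2 = 19073486328125^2 = 363797880709171295166015625

Result: 363797880709171295166015625
Multiplications needed: 7 (7 lines after 5^1)

5^38 = 363797880709171295166015625. Using exponentiation by squaring, this requires 7 multiplications. The key idea: if the exponent is even, square the half-power; if odd, multiply by the base once.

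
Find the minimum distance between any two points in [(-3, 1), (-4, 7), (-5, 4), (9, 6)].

Computing all pairwise distances among 4 points:

d((-3, 1), (-4, 7)) = 6.0828
d((-3, 1), (-5, 4)) = 3.6056
d((-3, 1), (9, 6)) = 13.0
d((-4, 7), (-5, 4)) = 3.1623 <-- minimum
d((-4, 7), (9, 6)) = 13.0384
d((-5, 4), (9, 6)) = 14.1421

Closest pair: (-4, 7) and (-5, 4) with distance 3.1623

The closest pair is (-4, 7) and (-5, 4) with Euclidean distance 3.1623. For 4 points, brute-force pairwise comparison is shown above. For large n, the divide-and-conquer algorithm (sort by x, recurse on halves, check the dividing strip) achieves O(n log n).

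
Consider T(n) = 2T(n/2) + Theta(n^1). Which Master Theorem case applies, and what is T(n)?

Master Theorem for T(n) = 2T(n/2) + O(n^1):

a = 2, b = 2, c = 1
log_b(a) = log_2(2) = 1.0000

Case 2: c = 1 = log_2(2) = 1.0000
T(n) = O(n^1 log n) = O(n log n)

For T(n) = 2T(n/2) + O(n^1): log_2(2) = 1.0000. This is Case 2 of the Master Theorem (c = log_b(a), equal work at all levels), giving O(n log n).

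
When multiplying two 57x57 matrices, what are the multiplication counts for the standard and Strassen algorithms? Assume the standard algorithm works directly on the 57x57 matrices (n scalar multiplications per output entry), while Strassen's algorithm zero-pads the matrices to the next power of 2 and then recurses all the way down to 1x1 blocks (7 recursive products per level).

Matrix multiplication for 57x57 matrices:

Strassen's algorithm requires power-of-2 dimensions. Pad 57x57 to 64x64 (next power of 2).

Standard algorithm: 57^3 = 185193 multiplications
Strassen's algorithm: 7^(log2(64)) = 7^6 = 117649 multiplications
Savings: 185193 - 117649 = 67544 multiplications

Standard: 185193 multiplications (57^3). Strassen: 117649 multiplications (7^6, after padding to 64x64). Strassen reduces 8 recursive multiplications to 7 at each level.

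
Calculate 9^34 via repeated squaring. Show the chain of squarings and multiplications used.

Computing 9^34 by squaring (build up from 9^1; each line after the first costs one multiplication):

9^1 = 9
9^2 = (9^1)^2 = 9^2 = 81
9^4 = (9^2)^2 = 81^2 = 6561
9^8 = (9^4)^2 = 6561^2 = 43046721
9^16 = (9^8)^2 = 43046721^2 = 1853020188851841
9^17 = 9 * 9^16 = 9 * 1853020188851841 = 16677181699666569
9^34 = (9^17)^2 = 16677181699666569^2 = 278128389443693511257285776231761

Result: 278128389443693511257285776231761
Multiplications needed: 6 (6 lines after 9^1)

9^34 = 278128389443693511257285776231761. Using exponentiation by squaring, this requires 6 multiplications. The key idea: if the exponent is even, square the half-power; if odd, multiply by the base once.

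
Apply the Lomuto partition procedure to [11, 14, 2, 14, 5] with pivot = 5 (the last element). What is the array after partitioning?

Lomuto partition with pivot = 5:

Initial array: [11, 14, 2, 14, 5]

arr[0]=11 > 5: no swap
arr[1]=14 > 5: no swap
arr[2]=2 <= 5: swap with position 0, array becomes [2, 14, 11, 14, 5]
arr[3]=14 > 5: no swap

Place pivot at position 1: [2, 5, 11, 14, 14]
Pivot position: 1

After partitioning with pivot 5, the array becomes [2, 5, 11, 14, 14]. The pivot is placed at index 1. All elements to the left of the pivot are <= 5, and all elements to the right are > 5.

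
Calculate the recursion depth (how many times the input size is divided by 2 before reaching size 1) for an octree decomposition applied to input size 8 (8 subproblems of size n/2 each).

For divide and conquer with division factor 2:

Problem sizes at each level:
Level 0: 8
Level 1: 4
Level 2: 2
Level 3: 1

The root is level 0 and the size-1 base case is level 3 (the tree spans levels 0 through 3, i.e. 4 levels counting the root), so the depth is the number of divisions: log_2(8) = 3

The recursion tree depth is log_2(8) = 3. At each level, the problem size is divided by 2, so it takes 3 divisions to reduce to a base case of size 1. The algorithm makes 8 recursive calls at each level.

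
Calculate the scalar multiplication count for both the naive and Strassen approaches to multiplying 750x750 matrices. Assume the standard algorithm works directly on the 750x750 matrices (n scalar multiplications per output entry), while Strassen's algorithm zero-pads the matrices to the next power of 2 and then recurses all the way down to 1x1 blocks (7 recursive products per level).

Matrix multiplication for 750x750 matrices:

Strassen's algorithm requires power-of-2 dimensions. Pad 750x750 to 1024x1024 (next power of 2).

Standard algorithm: 750^3 = 421875000 multiplications
Strassen's algorithm: 7^(log2(1024)) = 7^10 = 282475249 multiplications
Savings: 421875000 - 282475249 = 139399751 multiplications

Standard: 421875000 multiplications (750^3). Strassen: 282475249 multiplications (7^10, after padding to 1024x1024). Strassen reduces 8 recursive multiplications to 7 at each level.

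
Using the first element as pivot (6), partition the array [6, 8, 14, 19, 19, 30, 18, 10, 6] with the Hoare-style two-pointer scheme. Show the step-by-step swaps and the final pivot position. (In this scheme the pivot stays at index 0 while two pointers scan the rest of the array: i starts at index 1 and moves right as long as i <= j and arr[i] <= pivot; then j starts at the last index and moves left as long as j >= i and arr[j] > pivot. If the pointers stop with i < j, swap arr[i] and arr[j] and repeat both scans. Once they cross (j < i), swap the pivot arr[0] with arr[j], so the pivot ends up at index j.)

Hoare-style two-pointer partition with pivot = 6:

Initial array: [6, 8, 14, 19, 19, 30, 18, 10, 6]

Pointers start at i = 1, j = 8.
i stops at index 1 (arr[1]=8 > 6), j stops at index 8 (arr[8]=6 <= 6): swap arr[1] and arr[8], array becomes [6, 6, 14, 19, 19, 30, 18, 10, 8]
i ends at 2, j ends at 1: the pointers have crossed (j < i), so scanning stops.

Swap pivot arr[0] with arr[1] to place pivot at position 1: [6, 6, 14, 19, 19, 30, 18, 10, 8]
Pivot position: 1

After partitioning with pivot 6, the array becomes [6, 6, 14, 19, 19, 30, 18, 10, 8]. The pivot is placed at index 1. All elements to the left of the pivot are <= 6, and all elements to the right are > 6.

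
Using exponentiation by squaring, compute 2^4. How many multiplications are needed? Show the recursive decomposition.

Computing 2^4 by squaring (build up from 2^1; each line after the first costs one multiplication):

2^1 = 2
2^2 = (2^1)^2 = 2^2 = 4
2^4 = (2^2)^2 = 4^2 = 16

Result: 16
Multiplications needed: 2 (2 lines after 2^1)

2^4 = 16. Using exponentiation by squaring, this requires 2 multiplications. The key idea: if the exponent is even, square the half-power; if odd, multiply by the base once.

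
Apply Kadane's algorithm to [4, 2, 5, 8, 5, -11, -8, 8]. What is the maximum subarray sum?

Using Kadane's algorithm on [4, 2, 5, 8, 5, -11, -8, 8]:

Scanning through the array:
Position 1 (value 2): max_ending_here = 6, max_so_far = 6
Position 2 (value 5): max_ending_here = 11, max_so_far = 11
Position 3 (value 8): max_ending_here = 19, max_so_far = 19
Position 4 (value 5): max_ending_here = 24, max_so_far = 24
Position 5 (value -11): max_ending_here = 13, max_so_far = 24
Position 6 (value -8): max_ending_here = 5, max_so_far = 24
Position 7 (value 8): max_ending_here = 13, max_so_far = 24

Maximum subarray: [4, 2, 5, 8, 5]
Maximum sum: 24

The maximum subarray is [4, 2, 5, 8, 5] with sum 24. This subarray runs from index 0 to index 4.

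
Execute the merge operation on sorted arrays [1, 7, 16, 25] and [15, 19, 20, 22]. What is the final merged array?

Merging process:

Compare 1 vs 15: take 1 from left. Merged: [1]
Compare 7 vs 15: take 7 from left. Merged: [1, 7]
Compare 16 vs 15: take 15 from right. Merged: [1, 7, 15]
Compare 16 vs 19: take 16 from left. Merged: [1, 7, 15, 16]
Compare 25 vs 19: take 19 from right. Merged: [1, 7, 15, 16, 19]
Compare 25 vs 20: take 20 from right. Merged: [1, 7, 15, 16, 19, 20]
Compare 25 vs 22: take 22 from right. Merged: [1, 7, 15, 16, 19, 20, 22]
Append remaining from left: [25]. Merged: [1, 7, 15, 16, 19, 20, 22, 25]

Final merged array: [1, 7, 15, 16, 19, 20, 22, 25]
Total comparisons: 7

The merged array is [1, 7, 15, 16, 19, 20, 22, 25], requiring 7 comparisons. The merge step runs in O(n) time where n is the total number of elements.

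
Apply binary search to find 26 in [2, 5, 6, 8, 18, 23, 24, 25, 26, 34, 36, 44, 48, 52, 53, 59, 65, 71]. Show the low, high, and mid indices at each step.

Binary search for 26 in [2, 5, 6, 8, 18, 23, 24, 25, 26, 34, 36, 44, 48, 52, 53, 59, 65, 71]:

lo=0, hi=17, mid=8, arr[mid]=26 -> Found target at index 8!

Binary search finds 26 at index 8 after 1 comparisons. The search repeatedly halves the search space by comparing with the middle element.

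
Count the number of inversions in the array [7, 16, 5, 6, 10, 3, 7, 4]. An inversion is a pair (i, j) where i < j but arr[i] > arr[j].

Finding inversions in [7, 16, 5, 6, 10, 3, 7, 4]:

(0, 2): arr[0]=7 > arr[2]=5
(0, 3): arr[0]=7 > arr[3]=6
(0, 5): arr[0]=7 > arr[5]=3
(0, 7): arr[0]=7 > arr[7]=4
(1, 2): arr[1]=16 > arr[2]=5
(1, 3): arr[1]=16 > arr[3]=6
(1, 4): arr[1]=16 > arr[4]=10
(1, 5): arr[1]=16 > arr[5]=3
(1, 6): arr[1]=16 > arr[6]=7
(1, 7): arr[1]=16 > arr[7]=4
(2, 5): arr[2]=5 > arr[5]=3
(2, 7): arr[2]=5 > arr[7]=4
(3, 5): arr[3]=6 > arr[5]=3
(3, 7): arr[3]=6 > arr[7]=4
(4, 5): arr[4]=10 > arr[5]=3
(4, 6): arr[4]=10 > arr[6]=7
(4, 7): arr[4]=10 > arr[7]=4
(6, 7): arr[6]=7 > arr[7]=4

Total inversions: 18

The array has 18 inversion(s): (0,2), (0,3), (0,5), (0,7), (1,2), (1,3), (1,4), (1,5), (1,6), (1,7), (2,5), (2,7), (3,5), (3,7), (4,5), (4,6), (4,7), (6,7). Each pair (i,j) satisfies i < j and arr[i] > arr[j].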